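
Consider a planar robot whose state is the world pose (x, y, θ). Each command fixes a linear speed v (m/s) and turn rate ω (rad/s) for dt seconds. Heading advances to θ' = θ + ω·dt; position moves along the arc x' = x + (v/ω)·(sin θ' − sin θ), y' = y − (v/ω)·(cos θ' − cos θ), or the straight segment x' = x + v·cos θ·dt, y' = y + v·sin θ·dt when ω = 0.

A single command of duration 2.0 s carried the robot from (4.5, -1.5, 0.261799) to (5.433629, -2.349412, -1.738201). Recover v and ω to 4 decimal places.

v = 0.7500, ω = -1.0000

Δθ = -1.738201 − 0.261799 = -2.000000
ω = Δθ/dt = -2.000000/2.0 = -1.0000
R = Δx/(sin θ' − sin θ) = -0.7500
v = R·ω = -0.7500·-1.0000 = 0.7500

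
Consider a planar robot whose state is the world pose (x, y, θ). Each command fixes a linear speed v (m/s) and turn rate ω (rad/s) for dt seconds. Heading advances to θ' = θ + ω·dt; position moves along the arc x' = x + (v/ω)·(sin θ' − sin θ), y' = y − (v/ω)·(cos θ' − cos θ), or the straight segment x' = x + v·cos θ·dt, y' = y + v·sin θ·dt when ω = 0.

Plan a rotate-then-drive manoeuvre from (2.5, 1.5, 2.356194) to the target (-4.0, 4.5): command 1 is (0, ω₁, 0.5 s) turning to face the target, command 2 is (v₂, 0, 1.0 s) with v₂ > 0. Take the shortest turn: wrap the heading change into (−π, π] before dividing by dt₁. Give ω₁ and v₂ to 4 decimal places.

heading to target = atan2(4.5−1.5, -4−2.5) = 2.7092
Δθ = wrap(2.7092 − 2.3562) = 0.3530; ω₁ = Δθ/dt₁ = 0.7060
distance = √((-4−2.5)² + (4.5−1.5)²) = 7.1589; v₂ = distance/dt₂ = 7.1589

ω₁ = 0.7060, v₂ = 7.1589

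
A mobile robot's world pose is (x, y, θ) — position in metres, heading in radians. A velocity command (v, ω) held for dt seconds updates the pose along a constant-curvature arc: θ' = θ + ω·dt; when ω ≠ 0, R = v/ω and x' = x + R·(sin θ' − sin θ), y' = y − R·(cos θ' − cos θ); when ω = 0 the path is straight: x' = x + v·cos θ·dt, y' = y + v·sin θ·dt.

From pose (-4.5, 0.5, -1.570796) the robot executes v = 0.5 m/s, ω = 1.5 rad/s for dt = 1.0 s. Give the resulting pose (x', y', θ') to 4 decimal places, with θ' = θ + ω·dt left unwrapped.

θ' = -1.5708 + 1.5·1.0 = -0.0708
R = v/ω = 0.5/1.5 = 0.3333
x' = -4.5 + 0.3333·(sin -0.0708 − sin -1.5708) = -4.1902
y' = 0.5 − 0.3333·(cos -0.0708 − cos -1.5708) = 0.1675

(-4.1902, 0.1675, -0.0708)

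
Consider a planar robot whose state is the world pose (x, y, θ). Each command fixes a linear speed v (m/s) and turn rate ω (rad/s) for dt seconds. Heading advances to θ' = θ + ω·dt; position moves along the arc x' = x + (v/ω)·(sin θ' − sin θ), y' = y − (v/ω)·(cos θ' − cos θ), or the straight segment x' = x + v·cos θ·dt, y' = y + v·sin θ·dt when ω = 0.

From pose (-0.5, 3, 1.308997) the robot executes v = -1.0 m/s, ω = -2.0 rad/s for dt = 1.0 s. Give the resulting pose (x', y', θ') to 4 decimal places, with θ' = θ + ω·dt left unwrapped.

θ' = 1.3090 + -2.0·1.0 = -0.6910
R = v/ω = -1.0/-2.0 = 0.5000
x' = -0.5 + 0.5000·(sin -0.6910 − sin 1.3090) = -1.3016
y' = 3 − 0.5000·(cos -0.6910 − cos 1.3090) = 2.7441

(-1.3016, 2.7441, -0.6910)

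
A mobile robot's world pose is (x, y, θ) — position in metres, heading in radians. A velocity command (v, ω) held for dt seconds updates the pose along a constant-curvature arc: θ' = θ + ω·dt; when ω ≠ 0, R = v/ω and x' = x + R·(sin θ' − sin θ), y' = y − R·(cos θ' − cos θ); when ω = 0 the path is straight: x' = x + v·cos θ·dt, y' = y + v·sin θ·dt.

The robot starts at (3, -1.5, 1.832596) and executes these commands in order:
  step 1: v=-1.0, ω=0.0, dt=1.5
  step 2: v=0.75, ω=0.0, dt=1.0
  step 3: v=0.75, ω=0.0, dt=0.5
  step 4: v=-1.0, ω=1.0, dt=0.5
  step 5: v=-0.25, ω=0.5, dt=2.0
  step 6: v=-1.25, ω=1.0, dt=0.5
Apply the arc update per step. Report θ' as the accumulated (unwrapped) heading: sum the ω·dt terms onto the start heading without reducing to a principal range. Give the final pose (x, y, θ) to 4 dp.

(4.3554, -2.1754, 3.8326)

step 1: θ'=1.8326 (straight) → pose (3.3882, -2.9489, 1.8326)
step 2: θ'=1.8326 (straight) → pose (3.1941, -2.2244, 1.8326)
step 3: θ'=1.8326 (straight) → pose (3.0971, -1.8622, 1.8326)
step 4: θ'=2.3326 (R=-1.0000) → pose (3.3394, -2.2936, 2.3326)
step 5: θ'=3.3326 (R=-0.5000) → pose (3.7961, -2.4394, 3.3326)
step 6: θ'=3.8326 (R=-1.2500) → pose (4.3554, -2.1754, 3.8326)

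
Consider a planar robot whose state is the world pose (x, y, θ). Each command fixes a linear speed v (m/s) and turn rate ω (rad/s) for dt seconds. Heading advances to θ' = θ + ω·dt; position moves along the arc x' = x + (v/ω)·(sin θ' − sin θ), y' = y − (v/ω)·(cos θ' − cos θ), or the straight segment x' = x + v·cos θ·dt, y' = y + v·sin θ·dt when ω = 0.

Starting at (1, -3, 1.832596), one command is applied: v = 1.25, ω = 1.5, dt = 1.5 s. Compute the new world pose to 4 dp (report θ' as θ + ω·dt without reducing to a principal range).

(-0.4784, -2.7249, 4.0826)

θ' = 1.8326 + 1.5·1.5 = 4.0826
R = v/ω = 1.25/1.5 = 0.8333
x' = 1 + 0.8333·(sin 4.0826 − sin 1.8326) = -0.4784
y' = -3 − 0.8333·(cos 4.0826 − cos 1.8326) = -2.7249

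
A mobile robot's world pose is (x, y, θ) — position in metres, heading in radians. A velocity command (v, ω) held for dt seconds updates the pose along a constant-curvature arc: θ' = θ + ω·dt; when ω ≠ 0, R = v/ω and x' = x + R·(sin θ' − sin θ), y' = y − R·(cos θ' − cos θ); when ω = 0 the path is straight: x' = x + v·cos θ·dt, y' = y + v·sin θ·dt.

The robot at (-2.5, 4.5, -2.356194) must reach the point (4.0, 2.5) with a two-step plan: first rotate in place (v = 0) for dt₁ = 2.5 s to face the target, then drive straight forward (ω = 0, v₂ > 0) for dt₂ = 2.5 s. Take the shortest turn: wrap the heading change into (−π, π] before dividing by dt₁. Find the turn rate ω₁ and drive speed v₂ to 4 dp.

ω₁ = 0.8231, v₂ = 2.7203

heading to target = atan2(2.5−4.5, 4−-2.5) = -0.2985
Δθ = wrap(-0.2985 − -2.3562) = 2.0577; ω₁ = Δθ/dt₁ = 0.8231
distance = √((4−-2.5)² + (2.5−4.5)²) = 6.8007; v₂ = distance/dt₂ = 2.7203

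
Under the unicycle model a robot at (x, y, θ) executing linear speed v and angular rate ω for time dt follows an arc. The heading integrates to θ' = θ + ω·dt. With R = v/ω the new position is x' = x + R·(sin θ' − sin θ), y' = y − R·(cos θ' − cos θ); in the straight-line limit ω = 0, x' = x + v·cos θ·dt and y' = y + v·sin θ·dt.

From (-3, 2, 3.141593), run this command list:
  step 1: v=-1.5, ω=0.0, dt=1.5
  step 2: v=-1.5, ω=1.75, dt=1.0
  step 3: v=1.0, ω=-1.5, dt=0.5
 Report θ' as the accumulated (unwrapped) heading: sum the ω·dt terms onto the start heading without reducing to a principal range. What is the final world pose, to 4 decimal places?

step 1: θ'=3.1416 (straight) → pose (-0.7500, 2.0000, 3.1416)
step 2: θ'=4.8916 (R=-0.8571) → pose (0.0934, 3.0099, 4.8916)
step 3: θ'=4.1416 (R=-0.6667) → pose (-0.0016, 2.5309, 4.1416)

(-0.0016, 2.5309, 4.1416)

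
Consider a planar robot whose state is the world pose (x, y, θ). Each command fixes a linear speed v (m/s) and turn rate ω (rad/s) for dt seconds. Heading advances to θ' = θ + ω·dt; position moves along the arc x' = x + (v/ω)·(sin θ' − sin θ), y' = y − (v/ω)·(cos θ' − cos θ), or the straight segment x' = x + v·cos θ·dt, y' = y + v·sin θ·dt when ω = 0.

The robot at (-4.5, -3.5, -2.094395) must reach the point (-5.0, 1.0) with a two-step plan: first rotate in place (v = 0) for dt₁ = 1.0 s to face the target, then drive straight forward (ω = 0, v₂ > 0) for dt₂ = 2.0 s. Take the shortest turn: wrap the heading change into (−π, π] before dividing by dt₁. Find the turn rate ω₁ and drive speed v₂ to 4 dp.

ω₁ = -2.5073, v₂ = 2.2638

heading to target = atan2(1−-3.5, -5−-4.5) = 1.6815
Δθ = wrap(1.6815 − -2.0944) = -2.5073; ω₁ = Δθ/dt₁ = -2.5073
distance = √((-5−-4.5)² + (1−-3.5)²) = 4.5277; v₂ = distance/dt₂ = 2.2638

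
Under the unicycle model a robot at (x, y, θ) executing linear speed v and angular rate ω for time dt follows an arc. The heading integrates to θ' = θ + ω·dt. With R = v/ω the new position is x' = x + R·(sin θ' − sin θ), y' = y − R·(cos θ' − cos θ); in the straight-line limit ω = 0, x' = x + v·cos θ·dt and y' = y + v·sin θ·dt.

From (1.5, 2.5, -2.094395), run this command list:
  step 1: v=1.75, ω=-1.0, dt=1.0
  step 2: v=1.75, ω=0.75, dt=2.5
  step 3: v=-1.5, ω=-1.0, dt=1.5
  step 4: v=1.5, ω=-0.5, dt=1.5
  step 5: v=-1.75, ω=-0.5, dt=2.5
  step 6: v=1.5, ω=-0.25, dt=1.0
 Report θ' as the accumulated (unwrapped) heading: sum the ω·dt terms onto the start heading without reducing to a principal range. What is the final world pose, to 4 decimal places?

step 1: θ'=-3.0944 (R=-1.7500) → pose (0.0670, 1.6269, -3.0944)
step 2: θ'=-1.2194 (R=2.3333) → pose (-2.0136, -1.5070, -1.2194)
step 3: θ'=-2.7194 (R=1.5000) → pose (-1.2200, 0.3777, -2.7194)
step 4: θ'=-3.4694 (R=-3.0000) → pose (-3.4151, 0.2740, -3.4694)
step 5: θ'=-4.7194 (R=3.5000) → pose (-1.0421, -3.0642, -4.7194)
step 6: θ'=-4.9694 (R=-6.0000) → pose (-0.8452, -1.5811, -4.9694)

(-0.8452, -1.5811, -4.9694)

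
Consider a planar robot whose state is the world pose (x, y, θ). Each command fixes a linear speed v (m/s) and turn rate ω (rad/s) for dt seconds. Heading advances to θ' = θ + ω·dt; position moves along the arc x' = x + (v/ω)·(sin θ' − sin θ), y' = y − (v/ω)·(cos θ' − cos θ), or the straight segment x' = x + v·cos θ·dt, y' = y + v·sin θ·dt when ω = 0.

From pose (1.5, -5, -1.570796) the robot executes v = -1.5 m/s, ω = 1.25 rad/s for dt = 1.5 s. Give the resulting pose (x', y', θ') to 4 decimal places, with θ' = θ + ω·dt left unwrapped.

θ' = -1.5708 + 1.25·1.5 = 0.3042
R = v/ω = -1.5/1.25 = -1.2000
x' = 1.5 + -1.2000·(sin 0.3042 − sin -1.5708) = -0.0594
y' = -5 − -1.2000·(cos 0.3042 − cos -1.5708) = -3.8551

(-0.0594, -3.8551, 0.3042)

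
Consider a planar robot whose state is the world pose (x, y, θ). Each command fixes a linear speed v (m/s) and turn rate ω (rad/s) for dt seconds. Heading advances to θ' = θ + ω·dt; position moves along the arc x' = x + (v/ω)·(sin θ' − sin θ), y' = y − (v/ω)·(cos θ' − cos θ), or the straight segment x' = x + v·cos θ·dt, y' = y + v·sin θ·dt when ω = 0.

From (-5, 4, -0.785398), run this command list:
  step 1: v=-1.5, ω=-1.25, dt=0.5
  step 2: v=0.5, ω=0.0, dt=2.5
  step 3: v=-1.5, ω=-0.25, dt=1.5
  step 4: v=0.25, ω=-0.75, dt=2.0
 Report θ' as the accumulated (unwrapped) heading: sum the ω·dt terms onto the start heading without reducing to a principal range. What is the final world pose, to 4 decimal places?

step 1: θ'=-1.4104 (R=1.2000) → pose (-5.3361, 4.6569, -1.4104)
step 2: θ'=-1.4104 (straight) → pose (-5.1364, 3.4229, -1.4104)
step 3: θ'=-1.7854 (R=6.0000) → pose (-5.0758, 5.6589, -1.7854)
step 4: θ'=-3.2854 (R=-0.3333) → pose (-5.4493, 5.4000, -3.2854)

(-5.4493, 5.4000, -3.2854)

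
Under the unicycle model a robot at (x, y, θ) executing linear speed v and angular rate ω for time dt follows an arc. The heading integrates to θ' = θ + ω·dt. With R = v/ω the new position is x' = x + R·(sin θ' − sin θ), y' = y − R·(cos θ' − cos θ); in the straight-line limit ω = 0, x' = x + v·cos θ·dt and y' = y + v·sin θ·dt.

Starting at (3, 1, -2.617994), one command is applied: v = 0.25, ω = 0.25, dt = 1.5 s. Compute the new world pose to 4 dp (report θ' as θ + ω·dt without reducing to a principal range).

(2.7175, 0.7567, -2.2430)

θ' = -2.6180 + 0.25·1.5 = -2.2430
R = v/ω = 0.25/0.25 = 1.0000
x' = 3 + 1.0000·(sin -2.2430 − sin -2.6180) = 2.7175
y' = 1 − 1.0000·(cos -2.2430 − cos -2.6180) = 0.7567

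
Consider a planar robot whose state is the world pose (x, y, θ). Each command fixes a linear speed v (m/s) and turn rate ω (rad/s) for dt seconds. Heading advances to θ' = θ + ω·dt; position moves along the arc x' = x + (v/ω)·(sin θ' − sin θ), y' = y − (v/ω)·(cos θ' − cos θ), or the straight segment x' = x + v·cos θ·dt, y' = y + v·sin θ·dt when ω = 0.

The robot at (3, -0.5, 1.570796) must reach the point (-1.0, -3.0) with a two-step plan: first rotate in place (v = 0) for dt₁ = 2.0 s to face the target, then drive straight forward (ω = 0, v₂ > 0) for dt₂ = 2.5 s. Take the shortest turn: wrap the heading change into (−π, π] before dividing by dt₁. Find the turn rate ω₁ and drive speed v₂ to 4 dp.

heading to target = atan2(-3−-0.5, -1−3) = -2.5830
Δθ = wrap(-2.5830 − 1.5708) = 2.1294; ω₁ = Δθ/dt₁ = 1.0647
distance = √((-1−3)² + (-3−-0.5)²) = 4.7170; v₂ = distance/dt₂ = 1.8868

ω₁ = 1.0647, v₂ = 1.8868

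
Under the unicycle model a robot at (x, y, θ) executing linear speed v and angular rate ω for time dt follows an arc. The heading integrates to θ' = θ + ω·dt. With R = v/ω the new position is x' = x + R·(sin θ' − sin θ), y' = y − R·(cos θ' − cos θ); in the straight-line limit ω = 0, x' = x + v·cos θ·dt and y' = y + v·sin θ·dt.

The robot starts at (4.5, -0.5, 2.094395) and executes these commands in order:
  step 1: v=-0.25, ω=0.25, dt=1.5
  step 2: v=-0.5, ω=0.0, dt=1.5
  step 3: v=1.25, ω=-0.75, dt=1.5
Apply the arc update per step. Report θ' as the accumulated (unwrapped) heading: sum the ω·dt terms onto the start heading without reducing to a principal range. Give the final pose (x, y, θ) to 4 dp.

step 1: θ'=2.4694 (R=-1.0000) → pose (4.7433, -0.7825, 2.4694)
step 2: θ'=2.4694 (straight) → pose (5.3302, -1.2495, 2.4694)
step 3: θ'=1.3444 (R=-1.6667) → pose (4.7439, 0.4287, 1.3444)

(4.7439, 0.4287, 1.3444)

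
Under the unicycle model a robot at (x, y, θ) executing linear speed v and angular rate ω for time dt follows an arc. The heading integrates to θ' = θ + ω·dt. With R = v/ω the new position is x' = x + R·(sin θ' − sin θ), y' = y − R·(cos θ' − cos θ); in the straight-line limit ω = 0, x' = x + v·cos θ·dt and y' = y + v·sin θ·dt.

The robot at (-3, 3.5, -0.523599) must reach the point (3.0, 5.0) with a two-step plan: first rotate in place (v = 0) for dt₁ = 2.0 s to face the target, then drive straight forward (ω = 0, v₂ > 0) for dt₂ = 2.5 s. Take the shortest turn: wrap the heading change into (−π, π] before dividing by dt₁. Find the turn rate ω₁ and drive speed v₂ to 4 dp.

ω₁ = 0.3843, v₂ = 2.4739

heading to target = atan2(5−3.5, 3−-3) = 0.2450
Δθ = wrap(0.2450 − -0.5236) = 0.7686; ω₁ = Δθ/dt₁ = 0.3843
distance = √((3−-3)² + (5−3.5)²) = 6.1847; v₂ = distance/dt₂ = 2.4739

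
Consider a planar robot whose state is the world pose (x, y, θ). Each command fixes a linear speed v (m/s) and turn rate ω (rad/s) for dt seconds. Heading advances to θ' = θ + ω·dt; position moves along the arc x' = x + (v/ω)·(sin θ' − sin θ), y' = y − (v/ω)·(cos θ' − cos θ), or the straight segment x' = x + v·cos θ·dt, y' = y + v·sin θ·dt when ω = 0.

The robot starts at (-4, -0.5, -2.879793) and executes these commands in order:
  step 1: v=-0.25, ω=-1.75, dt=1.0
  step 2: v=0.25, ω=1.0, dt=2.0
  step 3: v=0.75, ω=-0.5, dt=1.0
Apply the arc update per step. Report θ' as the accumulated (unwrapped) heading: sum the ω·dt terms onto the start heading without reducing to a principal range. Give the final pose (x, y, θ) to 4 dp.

step 1: θ'=-4.6298 (R=0.1429) → pose (-3.8207, -0.6262, -4.6298)
step 2: θ'=-2.6298 (R=0.2500) → pose (-4.1922, -0.4289, -2.6298)
step 3: θ'=-3.1298 (R=-1.5000) → pose (-4.9092, -0.6210, -3.1298)

(-4.9092, -0.6210, -3.1298)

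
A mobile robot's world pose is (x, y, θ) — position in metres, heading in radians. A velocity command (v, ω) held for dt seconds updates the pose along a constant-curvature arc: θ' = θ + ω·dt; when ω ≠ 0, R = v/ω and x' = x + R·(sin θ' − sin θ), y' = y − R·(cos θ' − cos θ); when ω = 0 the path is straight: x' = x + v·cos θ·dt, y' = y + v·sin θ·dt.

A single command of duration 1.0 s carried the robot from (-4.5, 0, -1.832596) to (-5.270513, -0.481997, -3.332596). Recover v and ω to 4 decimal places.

Δθ = -3.332596 − -1.832596 = -1.500000
ω = Δθ/dt = -1.500000/1.0 = -1.5000
R = Δx/(sin θ' − sin θ) = -0.6667
v = R·ω = -0.6667·-1.5000 = 1.0000

v = 1.0000, ω = -1.5000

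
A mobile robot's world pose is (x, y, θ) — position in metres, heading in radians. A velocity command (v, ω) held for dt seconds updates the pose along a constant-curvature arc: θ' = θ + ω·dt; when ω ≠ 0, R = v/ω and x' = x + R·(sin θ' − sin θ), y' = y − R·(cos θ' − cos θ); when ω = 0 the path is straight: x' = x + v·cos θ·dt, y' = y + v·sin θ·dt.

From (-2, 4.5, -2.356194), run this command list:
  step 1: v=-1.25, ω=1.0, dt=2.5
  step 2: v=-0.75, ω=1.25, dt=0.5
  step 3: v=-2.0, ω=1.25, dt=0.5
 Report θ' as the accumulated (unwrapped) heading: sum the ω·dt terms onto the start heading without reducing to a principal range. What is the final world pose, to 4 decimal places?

step 1: θ'=0.1438 (R=-1.2500) → pose (-3.0630, 6.6210, 0.1438)
step 2: θ'=0.7688 (R=-0.6000) → pose (-3.3942, 6.4584, 0.7688)
step 3: θ'=1.3938 (R=-1.6000) → pose (-3.8568, 5.5901, 1.3938)

(-3.8568, 5.5901, 1.3938)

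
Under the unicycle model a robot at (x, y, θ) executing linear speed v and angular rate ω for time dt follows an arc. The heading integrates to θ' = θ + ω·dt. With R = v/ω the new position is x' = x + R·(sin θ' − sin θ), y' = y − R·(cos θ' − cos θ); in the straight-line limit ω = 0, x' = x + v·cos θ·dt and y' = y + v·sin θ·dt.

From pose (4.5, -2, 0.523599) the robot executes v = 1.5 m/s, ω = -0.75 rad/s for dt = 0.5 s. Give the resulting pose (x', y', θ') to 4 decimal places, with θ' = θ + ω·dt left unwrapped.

θ' = 0.5236 + -0.75·0.5 = 0.1486
R = v/ω = 1.5/-0.75 = -2.0000
x' = 4.5 + -2.0000·(sin 0.1486 − sin 0.5236) = 5.2039
y' = -2 − -2.0000·(cos 0.1486 − cos 0.5236) = -1.7541

(5.2039, -1.7541, 0.1486)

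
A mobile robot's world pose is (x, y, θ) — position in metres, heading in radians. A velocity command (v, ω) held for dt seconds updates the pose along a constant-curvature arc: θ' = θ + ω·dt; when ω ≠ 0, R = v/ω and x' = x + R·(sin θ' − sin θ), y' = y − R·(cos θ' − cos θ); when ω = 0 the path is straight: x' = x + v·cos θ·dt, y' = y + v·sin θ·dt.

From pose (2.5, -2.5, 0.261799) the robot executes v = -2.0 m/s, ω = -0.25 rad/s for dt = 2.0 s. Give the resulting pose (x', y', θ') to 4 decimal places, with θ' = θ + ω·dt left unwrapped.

(-1.4582, -2.5467, -0.2382)

θ' = 0.2618 + -0.25·2.0 = -0.2382
R = v/ω = -2.0/-0.25 = 8.0000
x' = 2.5 + 8.0000·(sin -0.2382 − sin 0.2618) = -1.4582
y' = -2.5 − 8.0000·(cos -0.2382 − cos 0.2618) = -2.5467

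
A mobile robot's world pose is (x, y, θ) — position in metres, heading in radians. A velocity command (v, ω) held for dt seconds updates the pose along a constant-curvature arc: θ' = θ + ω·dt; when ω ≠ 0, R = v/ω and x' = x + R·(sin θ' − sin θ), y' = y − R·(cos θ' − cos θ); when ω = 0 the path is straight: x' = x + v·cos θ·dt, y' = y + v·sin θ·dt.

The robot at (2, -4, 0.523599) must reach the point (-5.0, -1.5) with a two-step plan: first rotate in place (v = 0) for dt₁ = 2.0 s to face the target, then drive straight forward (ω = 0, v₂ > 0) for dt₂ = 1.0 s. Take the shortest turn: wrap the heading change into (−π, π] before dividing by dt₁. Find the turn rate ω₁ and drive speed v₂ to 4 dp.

heading to target = atan2(-1.5−-4, -5−2) = 2.7986
Δθ = wrap(2.7986 − 0.5236) = 2.2750; ω₁ = Δθ/dt₁ = 1.1375
distance = √((-5−2)² + (-1.5−-4)²) = 7.4330; v₂ = distance/dt₂ = 7.4330

ω₁ = 1.1375, v₂ = 7.4330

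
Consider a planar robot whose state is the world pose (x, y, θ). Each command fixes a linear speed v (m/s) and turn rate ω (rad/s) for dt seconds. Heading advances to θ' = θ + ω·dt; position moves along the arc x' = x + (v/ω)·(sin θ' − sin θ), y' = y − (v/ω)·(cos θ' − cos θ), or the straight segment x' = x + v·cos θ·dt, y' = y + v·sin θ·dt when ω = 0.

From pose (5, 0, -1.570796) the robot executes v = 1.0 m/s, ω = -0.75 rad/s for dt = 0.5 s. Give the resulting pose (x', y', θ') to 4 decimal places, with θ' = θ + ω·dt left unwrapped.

(4.9073, -0.4884, -1.9458)

θ' = -1.5708 + -0.75·0.5 = -1.9458
R = v/ω = 1.0/-0.75 = -1.3333
x' = 5 + -1.3333·(sin -1.9458 − sin -1.5708) = 4.9073
y' = 0 − -1.3333·(cos -1.9458 − cos -1.5708) = -0.4884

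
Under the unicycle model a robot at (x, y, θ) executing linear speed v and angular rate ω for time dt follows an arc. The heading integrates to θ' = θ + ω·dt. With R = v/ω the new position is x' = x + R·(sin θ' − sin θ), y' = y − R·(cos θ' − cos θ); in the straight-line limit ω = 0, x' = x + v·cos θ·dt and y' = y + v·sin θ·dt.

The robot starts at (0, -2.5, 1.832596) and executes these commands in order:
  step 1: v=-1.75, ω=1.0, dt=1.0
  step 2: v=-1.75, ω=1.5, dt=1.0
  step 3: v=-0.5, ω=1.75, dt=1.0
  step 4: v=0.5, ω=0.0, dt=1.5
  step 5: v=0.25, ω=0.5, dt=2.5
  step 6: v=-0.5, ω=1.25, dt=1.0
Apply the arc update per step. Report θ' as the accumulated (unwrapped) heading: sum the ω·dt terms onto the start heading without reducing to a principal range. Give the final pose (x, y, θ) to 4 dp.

(3.7046, -3.0234, 8.5826)

step 1: θ'=2.8326 (R=-1.7500) → pose (1.1582, -3.7142, 2.8326)
step 2: θ'=4.3326 (R=-1.1667) → pose (2.5965, -3.0353, 4.3326)
step 3: θ'=6.0826 (R=-0.2857) → pose (2.3881, -2.6494, 6.0826)
step 4: θ'=6.0826 (straight) → pose (3.1230, -2.7988, 6.0826)
step 5: θ'=7.3326 (R=0.5000) → pose (3.6562, -2.5579, 7.3326)
step 6: θ'=8.5826 (R=-0.4000) → pose (3.7046, -3.0234, 8.5826)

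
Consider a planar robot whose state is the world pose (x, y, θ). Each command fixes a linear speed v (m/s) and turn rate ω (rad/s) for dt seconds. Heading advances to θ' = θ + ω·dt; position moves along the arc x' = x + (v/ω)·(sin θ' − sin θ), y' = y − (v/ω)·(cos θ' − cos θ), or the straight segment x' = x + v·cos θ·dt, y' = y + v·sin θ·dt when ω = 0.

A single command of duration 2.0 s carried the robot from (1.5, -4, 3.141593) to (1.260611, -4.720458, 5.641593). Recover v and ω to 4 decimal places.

Δθ = 5.641593 − 3.141593 = 2.500000
ω = Δθ/dt = 2.500000/2.0 = 1.2500
R = −Δy/(cos θ' − cos θ) = 0.4000
v = R·ω = 0.4000·1.2500 = 0.5000

v = 0.5000, ω = 1.2500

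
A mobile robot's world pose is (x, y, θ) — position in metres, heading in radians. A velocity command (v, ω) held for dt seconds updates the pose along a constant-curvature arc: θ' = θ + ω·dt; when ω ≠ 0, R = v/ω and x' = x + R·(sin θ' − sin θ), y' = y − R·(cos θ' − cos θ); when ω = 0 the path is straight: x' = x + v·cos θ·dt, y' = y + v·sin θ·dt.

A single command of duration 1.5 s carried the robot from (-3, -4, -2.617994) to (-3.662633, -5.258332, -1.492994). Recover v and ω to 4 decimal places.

Δθ = -1.492994 − -2.617994 = 1.125000
ω = Δθ/dt = 1.125000/1.5 = 0.7500
R = −Δy/(cos θ' − cos θ) = 1.3333
v = R·ω = 1.3333·0.7500 = 1.0000

v = 1.0000, ω = 0.7500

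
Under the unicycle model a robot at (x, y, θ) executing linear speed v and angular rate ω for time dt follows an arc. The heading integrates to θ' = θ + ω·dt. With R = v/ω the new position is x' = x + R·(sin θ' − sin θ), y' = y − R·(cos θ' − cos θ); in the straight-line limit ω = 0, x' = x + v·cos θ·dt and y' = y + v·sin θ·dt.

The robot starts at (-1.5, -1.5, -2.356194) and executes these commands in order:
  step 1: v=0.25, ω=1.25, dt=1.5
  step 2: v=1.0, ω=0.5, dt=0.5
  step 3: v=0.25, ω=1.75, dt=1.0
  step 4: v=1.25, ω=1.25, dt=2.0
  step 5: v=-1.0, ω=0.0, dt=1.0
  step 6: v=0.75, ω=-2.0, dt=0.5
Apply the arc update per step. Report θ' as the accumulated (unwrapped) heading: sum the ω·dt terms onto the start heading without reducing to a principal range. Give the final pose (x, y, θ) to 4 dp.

(-2.2710, -0.5332, 3.0188)

step 1: θ'=-0.4812 (R=0.2000) → pose (-1.4511, -1.8187, -0.4812)
step 2: θ'=-0.2312 (R=2.0000) → pose (-0.9838, -1.9926, -0.2312)
step 3: θ'=1.5188 (R=0.1429) → pose (-0.8084, -1.8610, 1.5188)
step 4: θ'=4.0188 (R=1.0000) → pose (-2.5760, -1.1697, 4.0188)
step 5: θ'=4.0188 (straight) → pose (-1.9367, -0.4008, 4.0188)
step 6: θ'=3.0188 (R=-0.3750) → pose (-2.2710, -0.5332, 3.0188)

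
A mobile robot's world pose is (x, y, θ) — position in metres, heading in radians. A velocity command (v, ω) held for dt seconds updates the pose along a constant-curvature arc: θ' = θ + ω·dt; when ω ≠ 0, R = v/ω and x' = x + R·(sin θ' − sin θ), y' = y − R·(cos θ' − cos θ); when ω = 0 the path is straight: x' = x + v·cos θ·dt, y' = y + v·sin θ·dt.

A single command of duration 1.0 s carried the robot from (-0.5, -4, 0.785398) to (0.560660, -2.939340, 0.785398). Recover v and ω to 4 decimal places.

v = 1.5000, ω = 0.0000

Δθ = 0.785398 − 0.785398 = 0.000000
ω = Δθ/dt = 0.000000/1.0 = 0.0000
ω = 0 → v = (Δx·cos θ + Δy·sin θ)/dt = 1.5000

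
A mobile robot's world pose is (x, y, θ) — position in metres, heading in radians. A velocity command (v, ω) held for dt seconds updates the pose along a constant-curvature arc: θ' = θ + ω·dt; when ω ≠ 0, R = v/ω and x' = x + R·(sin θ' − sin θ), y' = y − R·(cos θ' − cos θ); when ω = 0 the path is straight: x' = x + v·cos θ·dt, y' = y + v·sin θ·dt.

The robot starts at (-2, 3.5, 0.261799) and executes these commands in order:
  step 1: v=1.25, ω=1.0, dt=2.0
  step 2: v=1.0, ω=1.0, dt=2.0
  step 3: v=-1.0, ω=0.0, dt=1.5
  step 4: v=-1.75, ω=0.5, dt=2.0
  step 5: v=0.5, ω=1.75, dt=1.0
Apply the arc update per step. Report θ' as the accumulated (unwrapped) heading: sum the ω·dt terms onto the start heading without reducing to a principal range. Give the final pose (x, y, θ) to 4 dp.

(-2.1097, 9.9404, 7.0118)

step 1: θ'=2.2618 (R=1.2500) → pose (-1.3603, 5.5040, 2.2618)
step 2: θ'=4.2618 (R=1.0000) → pose (-3.0311, 5.3022, 4.2618)
step 3: θ'=4.2618 (straight) → pose (-2.3778, 6.6525, 4.2618)
step 4: θ'=5.2618 (R=-3.5000) → pose (-2.5436, 10.0044, 5.2618)
step 5: θ'=7.0118 (R=0.2857) → pose (-2.1097, 9.9404, 7.0118)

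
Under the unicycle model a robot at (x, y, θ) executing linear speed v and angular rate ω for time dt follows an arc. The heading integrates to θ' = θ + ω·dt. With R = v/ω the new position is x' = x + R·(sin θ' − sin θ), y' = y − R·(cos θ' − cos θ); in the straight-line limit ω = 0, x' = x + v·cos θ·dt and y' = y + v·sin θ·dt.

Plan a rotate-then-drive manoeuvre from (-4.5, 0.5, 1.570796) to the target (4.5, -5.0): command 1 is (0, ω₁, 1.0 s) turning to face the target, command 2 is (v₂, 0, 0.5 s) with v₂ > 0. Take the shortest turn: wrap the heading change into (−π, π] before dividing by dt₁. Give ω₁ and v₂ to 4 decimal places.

ω₁ = -2.1193, v₂ = 21.0950

heading to target = atan2(-5−0.5, 4.5−-4.5) = -0.5485
Δθ = wrap(-0.5485 − 1.5708) = -2.1193; ω₁ = Δθ/dt₁ = -2.1193
distance = √((4.5−-4.5)² + (-5−0.5)²) = 10.5475; v₂ = distance/dt₂ = 21.0950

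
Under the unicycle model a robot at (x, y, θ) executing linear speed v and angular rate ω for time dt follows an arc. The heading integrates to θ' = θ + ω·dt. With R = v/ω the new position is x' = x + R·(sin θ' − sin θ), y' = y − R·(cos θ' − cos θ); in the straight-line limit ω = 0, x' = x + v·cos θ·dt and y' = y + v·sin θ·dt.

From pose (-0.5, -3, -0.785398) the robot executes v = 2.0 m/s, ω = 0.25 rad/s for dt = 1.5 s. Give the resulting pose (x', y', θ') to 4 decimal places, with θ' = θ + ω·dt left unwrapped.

(1.9651, -4.6788, -0.4104)

θ' = -0.7854 + 0.25·1.5 = -0.4104
R = v/ω = 2.0/0.25 = 8.0000
x' = -0.5 + 8.0000·(sin -0.4104 − sin -0.7854) = 1.9651
y' = -3 − 8.0000·(cos -0.4104 − cos -0.7854) = -4.6788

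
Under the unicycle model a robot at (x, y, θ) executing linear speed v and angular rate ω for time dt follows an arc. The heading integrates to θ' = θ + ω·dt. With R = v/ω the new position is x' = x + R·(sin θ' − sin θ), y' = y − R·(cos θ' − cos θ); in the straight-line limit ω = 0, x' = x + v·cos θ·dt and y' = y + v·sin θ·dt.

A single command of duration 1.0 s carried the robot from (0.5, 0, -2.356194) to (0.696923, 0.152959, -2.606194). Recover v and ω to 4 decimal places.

v = -0.2500, ω = -0.2500

Δθ = -2.606194 − -2.356194 = -0.250000
ω = Δθ/dt = -0.250000/1.0 = -0.2500
R = Δx/(sin θ' − sin θ) = 1.0000
v = R·ω = 1.0000·-0.2500 = -0.2500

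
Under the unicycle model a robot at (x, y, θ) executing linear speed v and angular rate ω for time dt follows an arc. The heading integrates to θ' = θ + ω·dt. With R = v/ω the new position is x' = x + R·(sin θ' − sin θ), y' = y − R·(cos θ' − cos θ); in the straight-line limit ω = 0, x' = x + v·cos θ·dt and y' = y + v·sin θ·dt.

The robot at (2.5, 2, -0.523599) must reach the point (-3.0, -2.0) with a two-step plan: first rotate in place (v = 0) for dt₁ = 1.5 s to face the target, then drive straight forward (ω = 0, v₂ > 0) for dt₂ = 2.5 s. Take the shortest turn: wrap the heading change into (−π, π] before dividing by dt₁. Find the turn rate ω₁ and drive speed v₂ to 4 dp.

ω₁ = -1.3261, v₂ = 2.7203

heading to target = atan2(-2−2, -3−2.5) = -2.5128
Δθ = wrap(-2.5128 − -0.5236) = -1.9892; ω₁ = Δθ/dt₁ = -1.3261
distance = √((-3−2.5)² + (-2−2)²) = 6.8007; v₂ = distance/dt₂ = 2.7203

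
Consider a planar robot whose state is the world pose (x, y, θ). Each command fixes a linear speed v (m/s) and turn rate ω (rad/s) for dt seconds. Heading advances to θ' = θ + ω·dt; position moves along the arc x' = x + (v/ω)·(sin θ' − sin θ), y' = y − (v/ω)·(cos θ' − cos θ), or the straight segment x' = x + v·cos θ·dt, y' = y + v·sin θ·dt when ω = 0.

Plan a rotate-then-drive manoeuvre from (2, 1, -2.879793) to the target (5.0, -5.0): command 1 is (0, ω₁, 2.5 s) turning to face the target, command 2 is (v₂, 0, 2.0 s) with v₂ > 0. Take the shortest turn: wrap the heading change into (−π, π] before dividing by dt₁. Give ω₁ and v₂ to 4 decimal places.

heading to target = atan2(-5−1, 5−2) = -1.1071
Δθ = wrap(-1.1071 − -2.8798) = 1.7726; ω₁ = Δθ/dt₁ = 0.7091
distance = √((5−2)² + (-5−1)²) = 6.7082; v₂ = distance/dt₂ = 3.3541

ω₁ = 0.7091, v₂ = 3.3541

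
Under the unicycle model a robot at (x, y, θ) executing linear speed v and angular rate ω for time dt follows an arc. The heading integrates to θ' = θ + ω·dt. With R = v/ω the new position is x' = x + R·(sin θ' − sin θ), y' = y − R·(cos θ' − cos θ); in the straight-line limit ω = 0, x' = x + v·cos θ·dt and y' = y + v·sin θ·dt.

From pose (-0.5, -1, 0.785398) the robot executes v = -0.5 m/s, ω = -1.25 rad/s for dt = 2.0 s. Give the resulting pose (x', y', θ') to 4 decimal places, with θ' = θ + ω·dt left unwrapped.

θ' = 0.7854 + -1.25·2.0 = -1.7146
R = v/ω = -0.5/-1.25 = 0.4000
x' = -0.5 + 0.4000·(sin -1.7146 − sin 0.7854) = -1.1787
y' = -1 − 0.4000·(cos -1.7146 − cos 0.7854) = -0.6598

(-1.1787, -0.6598, -1.7146)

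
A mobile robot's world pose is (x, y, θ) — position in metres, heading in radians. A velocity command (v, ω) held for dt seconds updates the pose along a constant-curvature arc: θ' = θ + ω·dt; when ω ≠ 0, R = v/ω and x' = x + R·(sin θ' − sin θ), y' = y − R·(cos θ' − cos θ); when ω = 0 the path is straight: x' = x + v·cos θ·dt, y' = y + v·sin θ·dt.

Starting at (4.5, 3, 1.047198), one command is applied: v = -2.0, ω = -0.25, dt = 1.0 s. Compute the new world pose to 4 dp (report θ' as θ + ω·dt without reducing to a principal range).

(3.2950, 1.4103, 0.7972)

θ' = 1.0472 + -0.25·1.0 = 0.7972
R = v/ω = -2.0/-0.25 = 8.0000
x' = 4.5 + 8.0000·(sin 0.7972 − sin 1.0472) = 3.2950
y' = 3 − 8.0000·(cos 0.7972 − cos 1.0472) = 1.4103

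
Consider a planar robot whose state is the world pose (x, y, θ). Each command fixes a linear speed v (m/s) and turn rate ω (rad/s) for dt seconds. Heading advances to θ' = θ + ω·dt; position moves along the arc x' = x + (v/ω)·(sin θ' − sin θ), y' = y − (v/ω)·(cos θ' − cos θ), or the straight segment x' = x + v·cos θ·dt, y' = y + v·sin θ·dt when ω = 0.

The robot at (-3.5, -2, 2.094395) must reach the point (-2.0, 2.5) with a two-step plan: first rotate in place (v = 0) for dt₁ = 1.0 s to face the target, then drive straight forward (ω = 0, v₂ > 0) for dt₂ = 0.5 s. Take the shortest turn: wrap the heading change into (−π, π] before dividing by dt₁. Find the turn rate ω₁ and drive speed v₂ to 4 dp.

heading to target = atan2(2.5−-2, -2−-3.5) = 1.2490
Δθ = wrap(1.2490 − 2.0944) = -0.8453; ω₁ = Δθ/dt₁ = -0.8453
distance = √((-2−-3.5)² + (2.5−-2)²) = 4.7434; v₂ = distance/dt₂ = 9.4868

ω₁ = -0.8453, v₂ = 9.4868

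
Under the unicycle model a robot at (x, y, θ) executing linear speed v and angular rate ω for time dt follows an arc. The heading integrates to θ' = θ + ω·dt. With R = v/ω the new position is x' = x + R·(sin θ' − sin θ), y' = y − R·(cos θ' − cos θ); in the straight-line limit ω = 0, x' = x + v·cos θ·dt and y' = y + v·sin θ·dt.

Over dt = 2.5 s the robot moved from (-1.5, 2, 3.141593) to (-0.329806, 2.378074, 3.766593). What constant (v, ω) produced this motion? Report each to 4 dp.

Δθ = 3.766593 − 3.141593 = 0.625000
ω = Δθ/dt = 0.625000/2.5 = 0.2500
R = Δx/(sin θ' − sin θ) = -2.0000
v = R·ω = -2.0000·0.2500 = -0.5000

v = -0.5000, ω = 0.2500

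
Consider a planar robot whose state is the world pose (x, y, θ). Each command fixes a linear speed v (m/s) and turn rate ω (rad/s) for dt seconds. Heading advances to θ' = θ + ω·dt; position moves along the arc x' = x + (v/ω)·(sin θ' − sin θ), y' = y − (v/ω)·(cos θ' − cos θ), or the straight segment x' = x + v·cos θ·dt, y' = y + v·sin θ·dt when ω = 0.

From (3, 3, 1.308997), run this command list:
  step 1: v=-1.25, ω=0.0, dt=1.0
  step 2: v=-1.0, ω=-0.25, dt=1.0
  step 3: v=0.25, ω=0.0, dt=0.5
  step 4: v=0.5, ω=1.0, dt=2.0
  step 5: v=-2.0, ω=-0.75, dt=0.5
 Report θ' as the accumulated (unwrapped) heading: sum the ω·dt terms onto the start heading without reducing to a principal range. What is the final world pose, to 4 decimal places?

(2.9249, 1.4558, 2.6840)

step 1: θ'=1.3090 (straight) → pose (2.6765, 1.7926, 1.3090)
step 2: θ'=1.0590 (R=4.0000) → pose (2.3002, 0.8689, 1.0590)
step 3: θ'=1.0590 (straight) → pose (2.3615, 0.9779, 1.0590)
step 4: θ'=3.0590 (R=0.5000) → pose (1.9668, 1.7210, 3.0590)
step 5: θ'=2.6840 (R=2.6667) → pose (2.9249, 1.4558, 2.6840)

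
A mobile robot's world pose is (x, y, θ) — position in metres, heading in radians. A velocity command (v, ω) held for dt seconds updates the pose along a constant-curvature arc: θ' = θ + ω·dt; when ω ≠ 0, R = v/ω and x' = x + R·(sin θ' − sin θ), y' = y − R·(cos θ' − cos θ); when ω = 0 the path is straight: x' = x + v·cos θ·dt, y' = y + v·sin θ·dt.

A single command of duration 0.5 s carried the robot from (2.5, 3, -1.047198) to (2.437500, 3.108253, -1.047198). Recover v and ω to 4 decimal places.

v = -0.2500, ω = 0.0000

Δθ = -1.047198 − -1.047198 = 0.000000
ω = Δθ/dt = 0.000000/0.5 = 0.0000
ω = 0 → v = (Δx·cos θ + Δy·sin θ)/dt = -0.2500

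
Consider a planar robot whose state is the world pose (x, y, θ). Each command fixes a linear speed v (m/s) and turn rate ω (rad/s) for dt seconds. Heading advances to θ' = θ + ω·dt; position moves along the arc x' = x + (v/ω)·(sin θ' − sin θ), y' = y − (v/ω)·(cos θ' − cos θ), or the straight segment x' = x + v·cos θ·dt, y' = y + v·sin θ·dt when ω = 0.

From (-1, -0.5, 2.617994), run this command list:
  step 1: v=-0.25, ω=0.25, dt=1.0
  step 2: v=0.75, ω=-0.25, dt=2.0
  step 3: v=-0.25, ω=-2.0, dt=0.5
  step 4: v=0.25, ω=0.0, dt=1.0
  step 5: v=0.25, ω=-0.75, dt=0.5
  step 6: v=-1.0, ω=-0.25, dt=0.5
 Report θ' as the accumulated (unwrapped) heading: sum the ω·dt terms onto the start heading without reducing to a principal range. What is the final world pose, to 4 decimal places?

step 1: θ'=2.8680 (R=-1.0000) → pose (-0.7702, -0.5968, 2.8680)
step 2: θ'=2.3680 (R=-3.0000) → pose (-2.0557, 0.1454, 2.3680)
step 3: θ'=1.3680 (R=0.1250) → pose (-2.0206, 0.0308, 1.3680)
step 4: θ'=1.3680 (straight) → pose (-1.9703, 0.2757, 1.3680)
step 5: θ'=0.9930 (R=-0.3333) → pose (-1.9230, 0.3906, 0.9930)
step 6: θ'=0.8680 (R=4.0000) → pose (-2.2215, -0.0101, 0.8680)

(-2.2215, -0.0101, 0.8680)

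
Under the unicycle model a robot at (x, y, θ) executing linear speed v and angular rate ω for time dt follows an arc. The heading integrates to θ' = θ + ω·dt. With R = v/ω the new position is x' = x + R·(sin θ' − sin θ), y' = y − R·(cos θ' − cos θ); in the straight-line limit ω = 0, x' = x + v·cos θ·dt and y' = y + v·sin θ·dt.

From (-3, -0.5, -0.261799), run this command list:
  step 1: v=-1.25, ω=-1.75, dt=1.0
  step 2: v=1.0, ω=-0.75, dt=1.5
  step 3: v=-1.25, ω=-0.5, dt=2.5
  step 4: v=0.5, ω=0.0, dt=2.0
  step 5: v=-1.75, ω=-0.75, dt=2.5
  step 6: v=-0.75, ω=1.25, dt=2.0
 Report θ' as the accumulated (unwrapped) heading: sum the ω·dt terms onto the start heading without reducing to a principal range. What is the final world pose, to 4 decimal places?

(-5.0964, -5.1895, -3.7618)

step 1: θ'=-2.0118 (R=0.7143) → pose (-3.4611, 0.4948, -2.0118)
step 2: θ'=-3.1368 (R=-1.3333) → pose (-4.6604, -0.2694, -3.1368)
step 3: θ'=-4.3868 (R=2.5000) → pose (-2.2798, -1.9697, -4.3868)
step 4: θ'=-4.3868 (straight) → pose (-2.5997, -1.0222, -4.3868)
step 5: θ'=-6.2618 (R=2.3333) → pose (-4.7605, -4.1013, -6.2618)
step 6: θ'=-3.7618 (R=-0.6000) → pose (-5.0964, -5.1895, -3.7618)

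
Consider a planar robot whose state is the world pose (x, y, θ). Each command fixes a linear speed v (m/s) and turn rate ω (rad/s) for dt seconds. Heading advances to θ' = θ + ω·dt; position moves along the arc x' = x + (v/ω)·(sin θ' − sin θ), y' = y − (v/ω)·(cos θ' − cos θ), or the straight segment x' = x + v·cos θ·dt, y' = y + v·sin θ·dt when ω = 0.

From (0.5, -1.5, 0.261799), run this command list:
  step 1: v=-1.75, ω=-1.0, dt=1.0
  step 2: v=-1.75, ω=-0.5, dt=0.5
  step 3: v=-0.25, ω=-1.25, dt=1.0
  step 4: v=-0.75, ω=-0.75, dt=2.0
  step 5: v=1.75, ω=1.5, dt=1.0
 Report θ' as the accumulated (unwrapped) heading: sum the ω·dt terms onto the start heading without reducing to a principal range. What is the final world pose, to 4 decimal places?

step 1: θ'=-0.7382 (R=1.7500) → pose (-1.1306, -1.1041, -0.7382)
step 2: θ'=-0.9882 (R=3.5000) → pose (-1.6979, -0.4409, -0.9882)
step 3: θ'=-2.2382 (R=0.2000) → pose (-1.6880, -0.2070, -2.2382)
step 4: θ'=-3.7382 (R=1.0000) → pose (-0.3407, 0.0013, -3.7382)
step 5: θ'=-2.2382 (R=1.1667) → pose (-1.9125, -0.2418, -2.2382)

(-1.9125, -0.2418, -2.2382)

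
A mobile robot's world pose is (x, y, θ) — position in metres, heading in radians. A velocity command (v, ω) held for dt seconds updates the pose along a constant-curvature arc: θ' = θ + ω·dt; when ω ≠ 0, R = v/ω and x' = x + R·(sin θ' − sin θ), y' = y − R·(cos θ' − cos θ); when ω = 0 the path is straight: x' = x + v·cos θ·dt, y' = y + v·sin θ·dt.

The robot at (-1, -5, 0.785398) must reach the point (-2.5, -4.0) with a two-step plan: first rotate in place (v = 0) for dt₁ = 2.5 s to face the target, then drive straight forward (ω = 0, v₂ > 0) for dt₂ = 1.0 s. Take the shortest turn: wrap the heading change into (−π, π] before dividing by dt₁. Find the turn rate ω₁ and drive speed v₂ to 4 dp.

ω₁ = 0.7073, v₂ = 1.8028

heading to target = atan2(-4−-5, -2.5−-1) = 2.5536
Δθ = wrap(2.5536 − 0.7854) = 1.7682; ω₁ = Δθ/dt₁ = 0.7073
distance = √((-2.5−-1)² + (-4−-5)²) = 1.8028; v₂ = distance/dt₂ = 1.8028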